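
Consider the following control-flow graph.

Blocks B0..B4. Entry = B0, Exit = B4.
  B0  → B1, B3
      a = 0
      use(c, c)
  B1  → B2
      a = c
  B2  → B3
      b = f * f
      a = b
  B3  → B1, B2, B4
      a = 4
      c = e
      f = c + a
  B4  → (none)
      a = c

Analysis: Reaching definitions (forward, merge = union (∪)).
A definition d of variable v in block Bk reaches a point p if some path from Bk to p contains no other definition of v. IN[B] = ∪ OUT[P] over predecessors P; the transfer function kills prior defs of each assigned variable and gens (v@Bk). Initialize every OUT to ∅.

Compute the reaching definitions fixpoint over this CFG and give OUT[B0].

Per-block solution:
  B0:   IN={}   OUT={a@B0}
  B1:   IN={a@B0, a@B3, b@B2, c@B3, f@B3}   OUT={a@B1, b@B2, c@B3, f@B3}
  B2:   IN={a@B1, a@B3, b@B2, c@B3, f@B3}   OUT={a@B2, b@B2, c@B3, f@B3}
  B3:   IN={a@B0, a@B2, b@B2, c@B3, f@B3}   OUT={a@B3, b@B2, c@B3, f@B3}
  B4:   IN={a@B3, b@B2, c@B3, f@B3}   OUT={a@B4, b@B2, c@B3, f@B3}

B0 is the boundary node: IN[B0] = {}
Applying B0's transfer function to that IN value gives OUT[B0] (row B0 above).

Answer: {a@B0}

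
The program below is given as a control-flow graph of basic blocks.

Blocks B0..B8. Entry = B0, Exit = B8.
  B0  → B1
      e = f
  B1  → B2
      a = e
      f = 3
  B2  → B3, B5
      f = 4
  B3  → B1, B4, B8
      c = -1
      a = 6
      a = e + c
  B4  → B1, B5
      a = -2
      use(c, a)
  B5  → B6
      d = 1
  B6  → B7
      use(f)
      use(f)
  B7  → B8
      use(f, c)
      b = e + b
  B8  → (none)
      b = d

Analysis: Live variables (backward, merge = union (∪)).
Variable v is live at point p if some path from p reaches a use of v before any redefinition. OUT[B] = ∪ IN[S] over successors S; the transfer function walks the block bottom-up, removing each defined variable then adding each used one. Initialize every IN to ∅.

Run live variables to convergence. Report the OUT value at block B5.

Answer: {b, c, d, e, f}

Trace:
Per-block solution:
  B0:  IN={b, c, d, f}  OUT={b, c, d, e}
  B1:  IN={b, c, d, e}  OUT={b, c, d, e}
  B2:  IN={b, c, d, e}  OUT={b, c, d, e, f}
  B3:  IN={b, d, e, f}  OUT={b, c, d, e, f}
  B4:  IN={b, c, d, e, f}  OUT={b, c, d, e, f}
  B5:  IN={b, c, e, f}  OUT={b, c, d, e, f}
  B6:  IN={b, c, d, e, f}  OUT={b, c, d, e, f}
  B7:  IN={b, c, d, e, f}  OUT={d}
  B8:  IN={d}  OUT={}

Merge at B5: OUT[B5] = IN[B6] = {b, c, d, e, f}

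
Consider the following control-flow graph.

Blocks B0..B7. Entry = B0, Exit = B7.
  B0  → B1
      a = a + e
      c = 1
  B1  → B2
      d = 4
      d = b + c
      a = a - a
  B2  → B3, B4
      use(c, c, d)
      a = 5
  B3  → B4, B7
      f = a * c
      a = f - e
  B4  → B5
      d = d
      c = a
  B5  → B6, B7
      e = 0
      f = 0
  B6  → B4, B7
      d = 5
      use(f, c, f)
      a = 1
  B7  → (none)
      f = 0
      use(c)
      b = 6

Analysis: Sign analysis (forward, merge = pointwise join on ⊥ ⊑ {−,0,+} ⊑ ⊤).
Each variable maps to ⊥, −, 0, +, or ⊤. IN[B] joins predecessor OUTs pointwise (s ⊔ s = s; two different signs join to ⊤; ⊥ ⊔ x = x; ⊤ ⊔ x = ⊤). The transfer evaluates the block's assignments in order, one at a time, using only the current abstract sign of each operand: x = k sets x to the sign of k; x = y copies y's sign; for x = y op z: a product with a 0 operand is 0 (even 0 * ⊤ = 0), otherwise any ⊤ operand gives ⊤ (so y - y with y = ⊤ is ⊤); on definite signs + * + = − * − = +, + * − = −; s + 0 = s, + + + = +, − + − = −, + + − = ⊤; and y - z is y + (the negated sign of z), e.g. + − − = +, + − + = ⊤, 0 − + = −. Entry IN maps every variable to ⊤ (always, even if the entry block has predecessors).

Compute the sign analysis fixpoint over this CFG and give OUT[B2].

Converged values:
  B0: | IN=(all ⊤) | OUT={c:+; rest ⊤}
  B1: | IN={c:+; rest ⊤} | OUT={c:+; rest ⊤}
  B2: | IN={c:+; rest ⊤} | OUT={a:+, c:+; rest ⊤}
  B3: | IN={a:+, c:+; rest ⊤} | OUT={c:+, f:+; rest ⊤}
  B4: | IN=(all ⊤) | OUT=(all ⊤)
  B5: | IN=(all ⊤) | OUT={e:0, f:0; rest ⊤}
  B6: | IN={e:0, f:0; rest ⊤} | OUT={a:+, d:+, e:0, f:0; rest ⊤}
  B7: | IN=(all ⊤) | OUT={b:+, f:0; rest ⊤}

Merge at B2: IN[B2] = OUT[B1] = {a: ⊤, b: ⊤, c: +, d: ⊤, e: ⊤, f: ⊤}
Applying B2's transfer function to that IN value gives OUT[B2] (row B2 above).

Answer: {a: +, b: ⊤, c: +, d: ⊤, e: ⊤, f: ⊤}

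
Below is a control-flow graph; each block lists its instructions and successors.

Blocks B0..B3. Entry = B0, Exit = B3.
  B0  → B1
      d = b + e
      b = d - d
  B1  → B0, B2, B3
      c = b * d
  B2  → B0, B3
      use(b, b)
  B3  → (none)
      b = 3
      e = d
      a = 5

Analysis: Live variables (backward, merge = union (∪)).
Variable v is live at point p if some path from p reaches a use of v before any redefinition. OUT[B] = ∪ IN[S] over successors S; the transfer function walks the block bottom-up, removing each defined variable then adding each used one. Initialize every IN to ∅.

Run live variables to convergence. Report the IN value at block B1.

Answer: {b, d, e}

Working:
Per-block solution:
  B0:   IN={b, e}   OUT={b, d, e}
  B1:   IN={b, d, e}   OUT={b, d, e}
  B2:   IN={b, d, e}   OUT={b, d, e}
  B3:   IN={d}   OUT={}

Merge at B1: OUT[B1] = IN[B0] ⊔ IN[B2] ⊔ IN[B3] = {b, d, e}
Applying B1's transfer function to that OUT value gives IN[B1] (row B1 above).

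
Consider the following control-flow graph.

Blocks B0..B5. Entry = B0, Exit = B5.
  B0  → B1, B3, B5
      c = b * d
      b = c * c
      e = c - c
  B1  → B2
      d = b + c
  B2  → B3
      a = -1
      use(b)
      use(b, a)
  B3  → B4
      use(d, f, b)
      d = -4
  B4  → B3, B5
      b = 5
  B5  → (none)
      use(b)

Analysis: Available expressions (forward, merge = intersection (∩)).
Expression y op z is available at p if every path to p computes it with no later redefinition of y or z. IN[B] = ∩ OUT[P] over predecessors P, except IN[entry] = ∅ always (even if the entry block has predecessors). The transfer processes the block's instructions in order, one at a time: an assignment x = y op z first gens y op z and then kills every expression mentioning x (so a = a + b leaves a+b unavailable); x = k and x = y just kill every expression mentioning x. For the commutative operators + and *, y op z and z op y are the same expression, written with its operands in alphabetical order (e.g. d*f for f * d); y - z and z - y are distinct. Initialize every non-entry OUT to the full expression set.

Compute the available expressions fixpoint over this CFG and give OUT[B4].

Fixpoint table:
  B0:  IN={}  OUT={c*c, c-c}
  B1:  IN={c*c, c-c}  OUT={b+c, c*c, c-c}
  B2:  IN={b+c, c*c, c-c}  OUT={b+c, c*c, c-c}
  B3:  IN={c*c, c-c}  OUT={c*c, c-c}
  B4:  IN={c*c, c-c}  OUT={c*c, c-c}
  B5:  IN={c*c, c-c}  OUT={c*c, c-c}

Merge at B4: IN[B4] = OUT[B3] = {c*c, c-c}
Applying B4's transfer function to that IN value gives OUT[B4] (row B4 above).

Answer: {c*c, c-c}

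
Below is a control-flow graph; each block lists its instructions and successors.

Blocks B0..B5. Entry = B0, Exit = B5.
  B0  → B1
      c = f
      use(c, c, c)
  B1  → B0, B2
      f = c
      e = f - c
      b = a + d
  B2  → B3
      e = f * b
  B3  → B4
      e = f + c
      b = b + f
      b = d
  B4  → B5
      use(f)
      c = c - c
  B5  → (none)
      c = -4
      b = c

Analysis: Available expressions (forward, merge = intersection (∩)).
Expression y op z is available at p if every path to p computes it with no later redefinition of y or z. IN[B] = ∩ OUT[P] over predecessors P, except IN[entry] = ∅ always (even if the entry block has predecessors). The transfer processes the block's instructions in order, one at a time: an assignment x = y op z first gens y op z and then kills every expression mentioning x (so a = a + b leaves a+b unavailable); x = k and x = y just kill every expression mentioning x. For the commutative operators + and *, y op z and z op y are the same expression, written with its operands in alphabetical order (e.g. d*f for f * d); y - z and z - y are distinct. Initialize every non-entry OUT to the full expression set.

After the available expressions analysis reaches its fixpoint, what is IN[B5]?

Converged values:
  B0:  IN={}  OUT={}
  B1:  IN={}  OUT={a+d, f-c}
  B2:  IN={a+d, f-c}  OUT={a+d, b*f, f-c}
  B3:  IN={a+d, b*f, f-c}  OUT={a+d, c+f, f-c}
  B4:  IN={a+d, c+f, f-c}  OUT={a+d}
  B5:  IN={a+d}  OUT={a+d}

Merge at B5: IN[B5] = OUT[B4] = {a+d}

Answer: {a+d}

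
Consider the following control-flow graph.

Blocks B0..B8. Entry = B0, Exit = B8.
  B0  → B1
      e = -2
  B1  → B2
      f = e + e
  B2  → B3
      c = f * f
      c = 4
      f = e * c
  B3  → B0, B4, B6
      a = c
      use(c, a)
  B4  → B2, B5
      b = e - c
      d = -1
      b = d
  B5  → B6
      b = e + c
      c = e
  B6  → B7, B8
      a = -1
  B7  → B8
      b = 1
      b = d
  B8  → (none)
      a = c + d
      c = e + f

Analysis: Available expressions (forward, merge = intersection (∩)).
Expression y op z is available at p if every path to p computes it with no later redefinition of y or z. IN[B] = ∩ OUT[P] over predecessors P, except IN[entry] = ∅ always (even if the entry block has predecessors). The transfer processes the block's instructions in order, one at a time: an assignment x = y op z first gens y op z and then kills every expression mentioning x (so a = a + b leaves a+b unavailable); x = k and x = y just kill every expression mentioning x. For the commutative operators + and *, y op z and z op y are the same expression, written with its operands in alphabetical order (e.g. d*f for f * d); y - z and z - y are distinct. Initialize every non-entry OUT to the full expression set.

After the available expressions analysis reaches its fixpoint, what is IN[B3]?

Fixpoint table:
  B0:   IN={}   OUT={}
  B1:   IN={}   OUT={e+e}
  B2:   IN={e+e}   OUT={c*e, e+e}
  B3:   IN={c*e, e+e}   OUT={c*e, e+e}
  B4:   IN={c*e, e+e}   OUT={c*e, e+e, e-c}
  B5:   IN={c*e, e+e, e-c}   OUT={e+e}
  B6:   IN={e+e}   OUT={e+e}
  B7:   IN={e+e}   OUT={e+e}
  B8:   IN={e+e}   OUT={e+e, e+f}

Merge at B3: IN[B3] = OUT[B2] = {c*e, e+e}

Answer: {c*e, e+e}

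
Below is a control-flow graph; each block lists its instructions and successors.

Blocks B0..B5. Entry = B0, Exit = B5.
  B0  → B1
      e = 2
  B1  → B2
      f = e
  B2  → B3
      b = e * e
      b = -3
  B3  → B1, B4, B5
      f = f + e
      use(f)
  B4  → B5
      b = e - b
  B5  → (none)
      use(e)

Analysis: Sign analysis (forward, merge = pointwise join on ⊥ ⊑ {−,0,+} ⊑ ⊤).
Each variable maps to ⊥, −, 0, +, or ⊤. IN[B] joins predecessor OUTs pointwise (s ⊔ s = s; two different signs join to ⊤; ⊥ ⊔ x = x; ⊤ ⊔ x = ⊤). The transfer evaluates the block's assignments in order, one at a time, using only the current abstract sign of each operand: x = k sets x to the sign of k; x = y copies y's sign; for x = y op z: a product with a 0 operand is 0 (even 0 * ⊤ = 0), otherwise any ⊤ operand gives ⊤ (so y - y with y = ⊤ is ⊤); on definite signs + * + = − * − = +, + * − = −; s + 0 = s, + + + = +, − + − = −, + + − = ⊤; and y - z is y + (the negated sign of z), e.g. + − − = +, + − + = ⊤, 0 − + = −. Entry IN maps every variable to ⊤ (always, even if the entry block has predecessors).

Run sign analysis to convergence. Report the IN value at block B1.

Converged values:
  B0: | IN=(all ⊤) | OUT={e:+; rest ⊤}
  B1: | IN={e:+; rest ⊤} | OUT={e:+, f:+; rest ⊤}
  B2: | IN={e:+, f:+; rest ⊤} | OUT={b:-, e:+, f:+; rest ⊤}
  B3: | IN={b:-, e:+, f:+; rest ⊤} | OUT={b:-, e:+, f:+; rest ⊤}
  B4: | IN={b:-, e:+, f:+; rest ⊤} | OUT={b:+, e:+, f:+; rest ⊤}
  B5: | IN={e:+, f:+; rest ⊤} | OUT={e:+, f:+; rest ⊤}

Merge at B1: IN[B1] = OUT[B0] ⊔ OUT[B3] = {a: ⊤, b: ⊤, c: ⊤, d: ⊤, e: +, f: ⊤}

Answer: {a: ⊤, b: ⊤, c: ⊤, d: ⊤, e: +, f: ⊤}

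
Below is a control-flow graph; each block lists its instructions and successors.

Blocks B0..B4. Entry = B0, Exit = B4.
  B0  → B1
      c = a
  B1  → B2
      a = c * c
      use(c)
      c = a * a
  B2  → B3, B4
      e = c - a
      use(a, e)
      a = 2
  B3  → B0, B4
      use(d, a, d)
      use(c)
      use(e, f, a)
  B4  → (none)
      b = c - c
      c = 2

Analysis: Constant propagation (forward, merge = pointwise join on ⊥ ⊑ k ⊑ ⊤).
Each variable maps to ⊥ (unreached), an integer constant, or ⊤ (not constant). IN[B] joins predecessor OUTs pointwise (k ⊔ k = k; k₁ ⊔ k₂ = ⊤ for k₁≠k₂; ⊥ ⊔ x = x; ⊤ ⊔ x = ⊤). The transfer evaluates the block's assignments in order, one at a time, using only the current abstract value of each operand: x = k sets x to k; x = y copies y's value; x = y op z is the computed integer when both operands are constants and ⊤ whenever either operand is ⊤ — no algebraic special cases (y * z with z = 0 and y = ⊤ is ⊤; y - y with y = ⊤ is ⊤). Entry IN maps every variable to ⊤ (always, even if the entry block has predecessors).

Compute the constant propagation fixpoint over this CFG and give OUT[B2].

Answer: {a: 2, b: ⊤, c: ⊤, d: ⊤, e: ⊤, f: ⊤}

Trace:
Per-block solution:
  B0:  IN=(all ⊤)  OUT=(all ⊤)
  B1:  IN=(all ⊤)  OUT=(all ⊤)
  B2:  IN=(all ⊤)  OUT={a:2; rest ⊤}
  B3:  IN={a:2; rest ⊤}  OUT={a:2; rest ⊤}
  B4:  IN={a:2; rest ⊤}  OUT={a:2, c:2; rest ⊤}

Merge at B2: IN[B2] = OUT[B1] = {a: ⊤, b: ⊤, c: ⊤, d: ⊤, e: ⊤, f: ⊤}
Applying B2's transfer function to that IN value gives OUT[B2] (row B2 above).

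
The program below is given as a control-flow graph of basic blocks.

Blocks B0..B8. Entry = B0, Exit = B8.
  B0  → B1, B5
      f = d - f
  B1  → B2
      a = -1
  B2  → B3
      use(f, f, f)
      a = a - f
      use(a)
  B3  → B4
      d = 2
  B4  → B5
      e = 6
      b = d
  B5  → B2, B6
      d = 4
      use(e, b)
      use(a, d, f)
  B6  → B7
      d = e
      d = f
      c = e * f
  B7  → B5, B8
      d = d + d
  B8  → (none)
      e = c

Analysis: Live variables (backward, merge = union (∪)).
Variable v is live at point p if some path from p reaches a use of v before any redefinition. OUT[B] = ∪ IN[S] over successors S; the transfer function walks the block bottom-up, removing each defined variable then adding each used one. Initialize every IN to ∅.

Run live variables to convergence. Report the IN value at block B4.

Converged values:
  B0: | IN={a, b, d, e, f} | OUT={a, b, e, f}
  B1: | IN={f} | OUT={a, f}
  B2: | IN={a, f} | OUT={a, f}
  B3: | IN={a, f} | OUT={a, d, f}
  B4: | IN={a, d, f} | OUT={a, b, e, f}
  B5: | IN={a, b, e, f} | OUT={a, b, e, f}
  B6: | IN={a, b, e, f} | OUT={a, b, c, d, e, f}
  B7: | IN={a, b, c, d, e, f} | OUT={a, b, c, e, f}
  B8: | IN={c} | OUT={}

Merge at B4: OUT[B4] = IN[B5] = {a, b, e, f}
Applying B4's transfer function to that OUT value gives IN[B4] (row B4 above).

Answer: {a, d, f}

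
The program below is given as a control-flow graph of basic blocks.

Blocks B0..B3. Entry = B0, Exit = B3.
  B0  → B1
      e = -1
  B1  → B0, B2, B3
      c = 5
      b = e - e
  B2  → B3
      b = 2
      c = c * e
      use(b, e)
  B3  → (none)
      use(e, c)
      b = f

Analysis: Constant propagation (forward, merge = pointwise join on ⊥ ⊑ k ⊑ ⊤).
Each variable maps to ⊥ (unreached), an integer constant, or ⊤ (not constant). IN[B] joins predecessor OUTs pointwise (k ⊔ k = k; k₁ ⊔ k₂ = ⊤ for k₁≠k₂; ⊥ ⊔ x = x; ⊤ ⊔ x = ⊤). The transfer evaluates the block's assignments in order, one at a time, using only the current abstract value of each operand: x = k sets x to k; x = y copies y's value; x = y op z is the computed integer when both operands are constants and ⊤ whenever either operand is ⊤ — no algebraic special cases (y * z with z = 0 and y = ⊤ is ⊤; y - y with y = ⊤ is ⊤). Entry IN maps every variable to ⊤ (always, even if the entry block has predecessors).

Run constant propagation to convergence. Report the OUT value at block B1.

Answer: {a: ⊤, b: 0, c: 5, d: ⊤, e: -1, f: ⊤}

Trace:
Per-block solution:
  B0: | IN=(all ⊤) | OUT={e:-1; rest ⊤}
  B1: | IN={e:-1; rest ⊤} | OUT={b:0, c:5, e:-1; rest ⊤}
  B2: | IN={b:0, c:5, e:-1; rest ⊤} | OUT={b:2, c:-5, e:-1; rest ⊤}
  B3: | IN={e:-1; rest ⊤} | OUT={e:-1; rest ⊤}

Merge at B1: IN[B1] = OUT[B0] = {a: ⊤, b: ⊤, c: ⊤, d: ⊤, e: -1, f: ⊤}
Applying B1's transfer function to that IN value gives OUT[B1] (row B1 above).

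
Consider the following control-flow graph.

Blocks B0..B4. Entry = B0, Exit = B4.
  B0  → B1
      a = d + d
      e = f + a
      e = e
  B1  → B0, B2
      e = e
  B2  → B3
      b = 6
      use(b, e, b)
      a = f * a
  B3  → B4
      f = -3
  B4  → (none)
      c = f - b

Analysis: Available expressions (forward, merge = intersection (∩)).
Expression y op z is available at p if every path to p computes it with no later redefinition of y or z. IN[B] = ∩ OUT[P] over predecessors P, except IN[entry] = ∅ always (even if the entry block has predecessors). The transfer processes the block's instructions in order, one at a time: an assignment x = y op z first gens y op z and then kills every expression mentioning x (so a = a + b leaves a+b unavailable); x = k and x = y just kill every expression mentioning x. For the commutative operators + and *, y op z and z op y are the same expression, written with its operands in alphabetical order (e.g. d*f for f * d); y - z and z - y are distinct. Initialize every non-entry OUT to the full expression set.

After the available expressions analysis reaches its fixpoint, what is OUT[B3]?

Converged values:
  B0:   IN={}   OUT={a+f, d+d}
  B1:   IN={a+f, d+d}   OUT={a+f, d+d}
  B2:   IN={a+f, d+d}   OUT={d+d}
  B3:   IN={d+d}   OUT={d+d}
  B4:   IN={d+d}   OUT={d+d, f-b}

Merge at B3: IN[B3] = OUT[B2] = {d+d}
Applying B3's transfer function to that IN value gives OUT[B3] (row B3 above).

Answer: {d+d}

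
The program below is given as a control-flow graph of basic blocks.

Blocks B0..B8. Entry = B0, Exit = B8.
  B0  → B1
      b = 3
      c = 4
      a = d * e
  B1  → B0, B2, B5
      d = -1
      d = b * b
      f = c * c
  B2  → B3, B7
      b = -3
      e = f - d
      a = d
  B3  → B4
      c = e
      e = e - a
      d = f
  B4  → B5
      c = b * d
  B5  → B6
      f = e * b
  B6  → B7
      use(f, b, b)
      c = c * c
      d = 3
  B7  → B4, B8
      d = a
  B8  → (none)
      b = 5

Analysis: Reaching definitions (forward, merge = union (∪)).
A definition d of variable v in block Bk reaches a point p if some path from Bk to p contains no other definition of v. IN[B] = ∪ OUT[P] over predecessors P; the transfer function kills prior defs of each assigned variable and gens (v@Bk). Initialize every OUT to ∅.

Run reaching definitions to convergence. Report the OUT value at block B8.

Fixpoint table:
  B0:   IN={a@B0, b@B0, c@B0, d@B1, f@B1}   OUT={a@B0, b@B0, c@B0, d@B1, f@B1}
  B1:   IN={a@B0, b@B0, c@B0, d@B1, f@B1}   OUT={a@B0, b@B0, c@B0, d@B1, f@B1}
  B2:   IN={a@B0, b@B0, c@B0, d@B1, f@B1}   OUT={a@B2, b@B2, c@B0, d@B1, e@B2, f@B1}
  B3:   IN={a@B2, b@B2, c@B0, d@B1, e@B2, f@B1}   OUT={a@B2, b@B2, c@B3, d@B3, e@B3, f@B1}
  B4:   IN={a@B0, a@B2, b@B0, b@B2, c@B0, c@B3, c@B6, d@B3, d@B7, e@B2, e@B3, f@B1, f@B5}   OUT={a@B0, a@B2, b@B0, b@B2, c@B4, d@B3, d@B7, e@B2, e@B3, f@B1, f@B5}
  B5:   IN={a@B0, a@B2, b@B0, b@B2, c@B0, c@B4, d@B1, d@B3, d@B7, e@B2, e@B3, f@B1, f@B5}   OUT={a@B0, a@B2, b@B0, b@B2, c@B0, c@B4, d@B1, d@B3, d@B7, e@B2, e@B3, f@B5}
  B6:   IN={a@B0, a@B2, b@B0, b@B2, c@B0, c@B4, d@B1, d@B3, d@B7, e@B2, e@B3, f@B5}   OUT={a@B0, a@B2, b@B0, b@B2, c@B6, d@B6, e@B2, e@B3, f@B5}
  B7:   IN={a@B0, a@B2, b@B0, b@B2, c@B0, c@B6, d@B1, d@B6, e@B2, e@B3, f@B1, f@B5}   OUT={a@B0, a@B2, b@B0, b@B2, c@B0, c@B6, d@B7, e@B2, e@B3, f@B1, f@B5}
  B8:   IN={a@B0, a@B2, b@B0, b@B2, c@B0, c@B6, d@B7, e@B2, e@B3, f@B1, f@B5}   OUT={a@B0, a@B2, b@B8, c@B0, c@B6, d@B7, e@B2, e@B3, f@B1, f@B5}

Merge at B8: IN[B8] = OUT[B7] = {a@B0, a@B2, b@B0, b@B2, c@B0, c@B6, d@B7, e@B2, e@B3, f@B1, f@B5}
Applying B8's transfer function to that IN value gives OUT[B8] (row B8 above).

Answer: {a@B0, a@B2, b@B8, c@B0, c@B6, d@B7, e@B2, e@B3, f@B1, f@B5}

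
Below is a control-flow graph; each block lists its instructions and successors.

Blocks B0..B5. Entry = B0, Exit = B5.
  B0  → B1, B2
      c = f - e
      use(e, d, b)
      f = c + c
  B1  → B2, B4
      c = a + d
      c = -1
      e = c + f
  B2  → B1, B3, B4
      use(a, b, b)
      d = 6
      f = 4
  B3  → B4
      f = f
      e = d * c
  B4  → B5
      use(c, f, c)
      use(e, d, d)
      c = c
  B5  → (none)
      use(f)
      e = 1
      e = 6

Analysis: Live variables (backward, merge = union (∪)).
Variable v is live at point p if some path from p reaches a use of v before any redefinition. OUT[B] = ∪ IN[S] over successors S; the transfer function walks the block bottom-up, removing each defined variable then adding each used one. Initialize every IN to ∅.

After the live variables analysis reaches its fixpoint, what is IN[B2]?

Converged values:
  B0:   IN={a, b, d, e, f}   OUT={a, b, c, d, e, f}
  B1:   IN={a, b, d, f}   OUT={a, b, c, d, e, f}
  B2:   IN={a, b, c, e}   OUT={a, b, c, d, e, f}
  B3:   IN={c, d, f}   OUT={c, d, e, f}
  B4:   IN={c, d, e, f}   OUT={f}
  B5:   IN={f}   OUT={}

Merge at B2: OUT[B2] = IN[B1] ⊔ IN[B3] ⊔ IN[B4] = {a, b, c, d, e, f}
Applying B2's transfer function to that OUT value gives IN[B2] (row B2 above).

Answer: {a, b, c, e}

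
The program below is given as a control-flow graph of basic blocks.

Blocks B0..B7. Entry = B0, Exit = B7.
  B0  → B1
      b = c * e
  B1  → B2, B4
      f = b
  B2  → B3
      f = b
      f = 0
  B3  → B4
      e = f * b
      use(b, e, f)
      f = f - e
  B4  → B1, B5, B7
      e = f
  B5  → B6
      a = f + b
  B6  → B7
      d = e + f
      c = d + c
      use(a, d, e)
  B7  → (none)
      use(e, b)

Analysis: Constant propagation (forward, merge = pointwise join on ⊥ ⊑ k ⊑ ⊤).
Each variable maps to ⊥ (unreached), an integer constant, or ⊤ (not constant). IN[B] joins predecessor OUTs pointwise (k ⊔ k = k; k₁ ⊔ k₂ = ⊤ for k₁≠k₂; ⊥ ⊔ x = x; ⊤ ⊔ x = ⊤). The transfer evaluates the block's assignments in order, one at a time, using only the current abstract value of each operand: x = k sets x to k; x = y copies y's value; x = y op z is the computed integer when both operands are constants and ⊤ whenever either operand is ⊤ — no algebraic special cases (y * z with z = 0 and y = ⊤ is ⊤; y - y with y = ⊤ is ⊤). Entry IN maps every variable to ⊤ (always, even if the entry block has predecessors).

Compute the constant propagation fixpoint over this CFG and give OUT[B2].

Converged values:
  B0:   IN=(all ⊤)   OUT=(all ⊤)
  B1:   IN=(all ⊤)   OUT=(all ⊤)
  B2:   IN=(all ⊤)   OUT={f:0; rest ⊤}
  B3:   IN={f:0; rest ⊤}   OUT=(all ⊤)
  B4:   IN=(all ⊤)   OUT=(all ⊤)
  B5:   IN=(all ⊤)   OUT=(all ⊤)
  B6:   IN=(all ⊤)   OUT=(all ⊤)
  B7:   IN=(all ⊤)   OUT=(all ⊤)

Merge at B2: IN[B2] = OUT[B1] = {a: ⊤, b: ⊤, c: ⊤, d: ⊤, e: ⊤, f: ⊤}
Applying B2's transfer function to that IN value gives OUT[B2] (row B2 above).

Answer: {a: ⊤, b: ⊤, c: ⊤, d: ⊤, e: ⊤, f: 0}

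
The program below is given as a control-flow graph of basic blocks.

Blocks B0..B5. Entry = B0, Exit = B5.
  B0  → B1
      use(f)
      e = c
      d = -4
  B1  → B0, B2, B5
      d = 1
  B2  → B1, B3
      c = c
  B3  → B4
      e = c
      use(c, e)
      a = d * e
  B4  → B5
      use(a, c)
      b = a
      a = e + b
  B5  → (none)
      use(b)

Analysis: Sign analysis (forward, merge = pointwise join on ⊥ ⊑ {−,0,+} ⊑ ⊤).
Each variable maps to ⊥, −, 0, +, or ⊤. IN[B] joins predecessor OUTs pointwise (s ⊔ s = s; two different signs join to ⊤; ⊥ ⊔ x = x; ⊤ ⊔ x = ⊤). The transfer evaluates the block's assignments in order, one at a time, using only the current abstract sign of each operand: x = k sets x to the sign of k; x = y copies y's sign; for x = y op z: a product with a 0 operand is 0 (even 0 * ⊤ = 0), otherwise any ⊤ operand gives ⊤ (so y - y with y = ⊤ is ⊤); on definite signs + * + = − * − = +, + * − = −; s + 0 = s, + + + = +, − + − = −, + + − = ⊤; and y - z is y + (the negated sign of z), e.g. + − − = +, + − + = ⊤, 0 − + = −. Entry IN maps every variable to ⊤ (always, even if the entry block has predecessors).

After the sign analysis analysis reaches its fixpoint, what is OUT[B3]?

Fixpoint table:
  B0: | IN=(all ⊤) | OUT={d:-; rest ⊤}
  B1: | IN=(all ⊤) | OUT={d:+; rest ⊤}
  B2: | IN={d:+; rest ⊤} | OUT={d:+; rest ⊤}
  B3: | IN={d:+; rest ⊤} | OUT={d:+; rest ⊤}
  B4: | IN={d:+; rest ⊤} | OUT={d:+; rest ⊤}
  B5: | IN={d:+; rest ⊤} | OUT={d:+; rest ⊤}

Merge at B3: IN[B3] = OUT[B2] = {a: ⊤, b: ⊤, c: ⊤, d: +, e: ⊤, f: ⊤}
Applying B3's transfer function to that IN value gives OUT[B3] (row B3 above).

Answer: {a: ⊤, b: ⊤, c: ⊤, d: +, e: ⊤, f: ⊤}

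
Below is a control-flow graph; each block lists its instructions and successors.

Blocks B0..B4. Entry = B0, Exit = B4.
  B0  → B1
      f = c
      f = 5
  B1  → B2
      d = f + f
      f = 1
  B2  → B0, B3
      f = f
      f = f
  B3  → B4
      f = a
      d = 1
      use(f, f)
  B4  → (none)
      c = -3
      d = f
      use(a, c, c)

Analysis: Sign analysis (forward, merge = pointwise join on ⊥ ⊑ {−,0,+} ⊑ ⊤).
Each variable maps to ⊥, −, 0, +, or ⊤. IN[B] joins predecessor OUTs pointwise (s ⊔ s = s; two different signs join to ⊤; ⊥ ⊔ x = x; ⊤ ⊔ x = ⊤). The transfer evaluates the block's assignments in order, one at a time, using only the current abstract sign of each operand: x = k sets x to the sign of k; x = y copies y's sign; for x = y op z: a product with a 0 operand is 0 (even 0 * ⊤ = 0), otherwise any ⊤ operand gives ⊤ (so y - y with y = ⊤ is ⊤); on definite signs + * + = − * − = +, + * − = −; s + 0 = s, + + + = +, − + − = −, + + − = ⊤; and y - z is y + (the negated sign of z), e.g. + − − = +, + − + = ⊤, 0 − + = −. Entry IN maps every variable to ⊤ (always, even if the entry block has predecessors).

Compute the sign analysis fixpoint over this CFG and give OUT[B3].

Per-block solution:
  B0:   IN=(all ⊤)   OUT={f:+; rest ⊤}
  B1:   IN={f:+; rest ⊤}   OUT={d:+, f:+; rest ⊤}
  B2:   IN={d:+, f:+; rest ⊤}   OUT={d:+, f:+; rest ⊤}
  B3:   IN={d:+, f:+; rest ⊤}   OUT={d:+; rest ⊤}
  B4:   IN={d:+; rest ⊤}   OUT={c:-; rest ⊤}

Merge at B3: IN[B3] = OUT[B2] = {a: ⊤, b: ⊤, c: ⊤, d: +, e: ⊤, f: +}
Applying B3's transfer function to that IN value gives OUT[B3] (row B3 above).

Answer: {a: ⊤, b: ⊤, c: ⊤, d: +, e: ⊤, f: ⊤}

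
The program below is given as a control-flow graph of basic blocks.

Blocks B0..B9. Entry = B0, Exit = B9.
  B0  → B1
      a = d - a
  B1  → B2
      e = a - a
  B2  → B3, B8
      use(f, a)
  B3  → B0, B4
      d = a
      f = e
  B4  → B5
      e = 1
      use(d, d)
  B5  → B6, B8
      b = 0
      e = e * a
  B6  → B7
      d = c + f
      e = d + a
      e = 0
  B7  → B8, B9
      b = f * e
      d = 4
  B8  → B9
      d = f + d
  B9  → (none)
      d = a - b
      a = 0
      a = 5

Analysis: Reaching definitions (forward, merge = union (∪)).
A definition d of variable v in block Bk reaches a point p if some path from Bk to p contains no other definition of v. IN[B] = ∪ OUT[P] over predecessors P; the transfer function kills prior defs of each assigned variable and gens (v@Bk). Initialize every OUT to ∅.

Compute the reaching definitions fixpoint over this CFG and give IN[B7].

Fixpoint table:
  B0: | IN={a@B0, d@B3, e@B1, f@B3} | OUT={a@B0, d@B3, e@B1, f@B3}
  B1: | IN={a@B0, d@B3, e@B1, f@B3} | OUT={a@B0, d@B3, e@B1, f@B3}
  B2: | IN={a@B0, d@B3, e@B1, f@B3} | OUT={a@B0, d@B3, e@B1, f@B3}
  B3: | IN={a@B0, d@B3, e@B1, f@B3} | OUT={a@B0, d@B3, e@B1, f@B3}
  B4: | IN={a@B0, d@B3, e@B1, f@B3} | OUT={a@B0, d@B3, e@B4, f@B3}
  B5: | IN={a@B0, d@B3, e@B4, f@B3} | OUT={a@B0, b@B5, d@B3, e@B5, f@B3}
  B6: | IN={a@B0, b@B5, d@B3, e@B5, f@B3} | OUT={a@B0, b@B5, d@B6, e@B6, f@B3}
  B7: | IN={a@B0, b@B5, d@B6, e@B6, f@B3} | OUT={a@B0, b@B7, d@B7, e@B6, f@B3}
  B8: | IN={a@B0, b@B5, b@B7, d@B3, d@B7, e@B1, e@B5, e@B6, f@B3} | OUT={a@B0, b@B5, b@B7, d@B8, e@B1, e@B5, e@B6, f@B3}
  B9: | IN={a@B0, b@B5, b@B7, d@B7, d@B8, e@B1, e@B5, e@B6, f@B3} | OUT={a@B9, b@B5, b@B7, d@B9, e@B1, e@B5, e@B6, f@B3}

Merge at B7: IN[B7] = OUT[B6] = {a@B0, b@B5, d@B6, e@B6, f@B3}

Answer: {a@B0, b@B5, d@B6, e@B6, f@B3}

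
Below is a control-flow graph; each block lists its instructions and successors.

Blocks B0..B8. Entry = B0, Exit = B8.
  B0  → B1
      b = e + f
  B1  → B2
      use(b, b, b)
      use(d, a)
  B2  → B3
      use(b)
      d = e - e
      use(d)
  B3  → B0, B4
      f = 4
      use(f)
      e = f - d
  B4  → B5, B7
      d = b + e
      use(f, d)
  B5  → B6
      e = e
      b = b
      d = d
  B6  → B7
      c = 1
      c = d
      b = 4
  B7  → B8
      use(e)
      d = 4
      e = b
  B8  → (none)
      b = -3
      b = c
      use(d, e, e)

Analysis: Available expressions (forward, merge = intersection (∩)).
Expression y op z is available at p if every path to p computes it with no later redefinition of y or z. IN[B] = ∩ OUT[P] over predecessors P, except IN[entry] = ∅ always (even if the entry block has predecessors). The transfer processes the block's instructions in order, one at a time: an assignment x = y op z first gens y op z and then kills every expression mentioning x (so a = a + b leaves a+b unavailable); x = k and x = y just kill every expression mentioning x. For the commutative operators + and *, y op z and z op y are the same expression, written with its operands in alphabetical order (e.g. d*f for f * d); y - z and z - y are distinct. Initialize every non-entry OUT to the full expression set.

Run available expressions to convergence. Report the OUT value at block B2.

Answer: {e+f, e-e}

Working:
Per-block solution:
  B0:  IN={}  OUT={e+f}
  B1:  IN={e+f}  OUT={e+f}
  B2:  IN={e+f}  OUT={e+f, e-e}
  B3:  IN={e+f, e-e}  OUT={f-d}
  B4:  IN={f-d}  OUT={b+e}
  B5:  IN={b+e}  OUT={}
  B6:  IN={}  OUT={}
  B7:  IN={}  OUT={}
  B8:  IN={}  OUT={}

Merge at B2: IN[B2] = OUT[B1] = {e+f}
Applying B2's transfer function to that IN value gives OUT[B2] (row B2 above).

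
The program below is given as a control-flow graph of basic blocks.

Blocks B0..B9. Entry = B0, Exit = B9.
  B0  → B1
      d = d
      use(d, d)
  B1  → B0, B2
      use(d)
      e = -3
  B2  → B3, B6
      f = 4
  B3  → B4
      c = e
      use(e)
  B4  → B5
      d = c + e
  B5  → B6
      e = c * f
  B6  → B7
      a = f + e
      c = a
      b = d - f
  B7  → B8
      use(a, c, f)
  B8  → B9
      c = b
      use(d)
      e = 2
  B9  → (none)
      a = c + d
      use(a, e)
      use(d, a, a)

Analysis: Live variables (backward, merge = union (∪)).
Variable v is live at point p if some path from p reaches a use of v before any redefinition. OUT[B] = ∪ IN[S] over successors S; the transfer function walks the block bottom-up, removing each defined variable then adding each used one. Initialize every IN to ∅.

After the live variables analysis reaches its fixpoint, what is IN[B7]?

Fixpoint table:
  B0:  IN={d}  OUT={d}
  B1:  IN={d}  OUT={d, e}
  B2:  IN={d, e}  OUT={d, e, f}
  B3:  IN={e, f}  OUT={c, e, f}
  B4:  IN={c, e, f}  OUT={c, d, f}
  B5:  IN={c, d, f}  OUT={d, e, f}
  B6:  IN={d, e, f}  OUT={a, b, c, d, f}
  B7:  IN={a, b, c, d, f}  OUT={b, d}
  B8:  IN={b, d}  OUT={c, d, e}
  B9:  IN={c, d, e}  OUT={}

Merge at B7: OUT[B7] = IN[B8] = {b, d}
Applying B7's transfer function to that OUT value gives IN[B7] (row B7 above).

Answer: {a, b, c, d, f}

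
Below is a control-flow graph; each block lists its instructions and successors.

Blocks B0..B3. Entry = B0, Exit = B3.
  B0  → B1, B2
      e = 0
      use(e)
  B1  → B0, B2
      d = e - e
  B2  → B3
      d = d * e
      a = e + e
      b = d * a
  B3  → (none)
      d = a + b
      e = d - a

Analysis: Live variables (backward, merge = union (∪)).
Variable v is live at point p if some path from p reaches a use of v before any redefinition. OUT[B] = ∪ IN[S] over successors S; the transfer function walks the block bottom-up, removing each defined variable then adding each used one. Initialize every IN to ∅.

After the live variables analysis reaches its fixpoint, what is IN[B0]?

Answer: {d}

Working:
Fixpoint table:
  B0:  IN={d}  OUT={d, e}
  B1:  IN={e}  OUT={d, e}
  B2:  IN={d, e}  OUT={a, b}
  B3:  IN={a, b}  OUT={}

Merge at B0: OUT[B0] = IN[B1] ⊔ IN[B2] = {d, e}
Applying B0's transfer function to that OUT value gives IN[B0] (row B0 above).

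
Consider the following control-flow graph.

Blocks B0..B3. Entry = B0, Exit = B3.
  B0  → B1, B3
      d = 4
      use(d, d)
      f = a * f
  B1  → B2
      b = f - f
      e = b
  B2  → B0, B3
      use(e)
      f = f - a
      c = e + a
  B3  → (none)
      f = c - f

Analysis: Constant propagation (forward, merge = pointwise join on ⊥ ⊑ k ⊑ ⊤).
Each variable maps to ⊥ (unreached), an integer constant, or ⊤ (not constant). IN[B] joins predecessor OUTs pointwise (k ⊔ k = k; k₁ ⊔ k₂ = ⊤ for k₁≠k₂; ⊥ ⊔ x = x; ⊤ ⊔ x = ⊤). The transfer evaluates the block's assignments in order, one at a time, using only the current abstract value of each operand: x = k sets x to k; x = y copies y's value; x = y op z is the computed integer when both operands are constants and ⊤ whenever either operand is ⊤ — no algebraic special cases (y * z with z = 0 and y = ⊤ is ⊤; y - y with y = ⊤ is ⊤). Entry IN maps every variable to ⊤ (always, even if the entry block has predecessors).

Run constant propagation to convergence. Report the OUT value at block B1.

Fixpoint table:
  B0:  IN=(all ⊤)  OUT={d:4; rest ⊤}
  B1:  IN={d:4; rest ⊤}  OUT={d:4; rest ⊤}
  B2:  IN={d:4; rest ⊤}  OUT={d:4; rest ⊤}
  B3:  IN={d:4; rest ⊤}  OUT={d:4; rest ⊤}

Merge at B1: IN[B1] = OUT[B0] = {a: ⊤, b: ⊤, c: ⊤, d: 4, e: ⊤, f: ⊤}
Applying B1's transfer function to that IN value gives OUT[B1] (row B1 above).

Answer: {a: ⊤, b: ⊤, c: ⊤, d: 4, e: ⊤, f: ⊤}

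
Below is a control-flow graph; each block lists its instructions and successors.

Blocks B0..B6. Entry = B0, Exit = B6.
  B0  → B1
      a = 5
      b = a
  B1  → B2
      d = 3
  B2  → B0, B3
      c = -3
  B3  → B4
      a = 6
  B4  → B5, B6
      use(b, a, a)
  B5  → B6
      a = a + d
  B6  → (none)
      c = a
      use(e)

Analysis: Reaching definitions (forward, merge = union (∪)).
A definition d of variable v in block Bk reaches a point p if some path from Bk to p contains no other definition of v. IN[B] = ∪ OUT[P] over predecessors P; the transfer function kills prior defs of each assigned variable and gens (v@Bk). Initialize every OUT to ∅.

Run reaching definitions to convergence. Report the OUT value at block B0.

Per-block solution:
  B0:   IN={a@B0, b@B0, c@B2, d@B1}   OUT={a@B0, b@B0, c@B2, d@B1}
  B1:   IN={a@B0, b@B0, c@B2, d@B1}   OUT={a@B0, b@B0, c@B2, d@B1}
  B2:   IN={a@B0, b@B0, c@B2, d@B1}   OUT={a@B0, b@B0, c@B2, d@B1}
  B3:   IN={a@B0, b@B0, c@B2, d@B1}   OUT={a@B3, b@B0, c@B2, d@B1}
  B4:   IN={a@B3, b@B0, c@B2, d@B1}   OUT={a@B3, b@B0, c@B2, d@B1}
  B5:   IN={a@B3, b@B0, c@B2, d@B1}   OUT={a@B5, b@B0, c@B2, d@B1}
  B6:   IN={a@B3, a@B5, b@B0, c@B2, d@B1}   OUT={a@B3, a@B5, b@B0, c@B6, d@B1}

Merge at B0 (entry node, so the boundary value {} is joined with the incoming edge(s)): IN[B0] = {} ⊔ OUT[B2] = {a@B0, b@B0, c@B2, d@B1}
Applying B0's transfer function to that IN value gives OUT[B0] (row B0 above).

Answer: {a@B0, b@B0, c@B2, d@B1}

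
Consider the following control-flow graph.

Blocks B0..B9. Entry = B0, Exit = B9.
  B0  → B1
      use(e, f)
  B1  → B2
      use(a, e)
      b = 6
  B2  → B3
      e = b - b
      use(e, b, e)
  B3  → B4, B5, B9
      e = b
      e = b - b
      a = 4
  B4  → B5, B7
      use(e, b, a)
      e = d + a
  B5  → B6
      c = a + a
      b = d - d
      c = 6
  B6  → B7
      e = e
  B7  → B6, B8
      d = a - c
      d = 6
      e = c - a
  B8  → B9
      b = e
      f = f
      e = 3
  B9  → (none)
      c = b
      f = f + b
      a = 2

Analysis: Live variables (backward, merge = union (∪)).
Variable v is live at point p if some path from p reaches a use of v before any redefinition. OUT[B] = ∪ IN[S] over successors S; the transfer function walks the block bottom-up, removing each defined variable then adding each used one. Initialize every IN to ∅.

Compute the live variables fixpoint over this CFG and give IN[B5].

Answer: {a, d, e, f}

Derivation:
Converged values:
  B0: | IN={a, c, d, e, f} | OUT={a, c, d, e, f}
  B1: | IN={a, c, d, e, f} | OUT={b, c, d, f}
  B2: | IN={b, c, d, f} | OUT={b, c, d, f}
  B3: | IN={b, c, d, f} | OUT={a, b, c, d, e, f}
  B4: | IN={a, b, c, d, e, f} | OUT={a, c, d, e, f}
  B5: | IN={a, d, e, f} | OUT={a, c, e, f}
  B6: | IN={a, c, e, f} | OUT={a, c, f}
  B7: | IN={a, c, f} | OUT={a, c, e, f}
  B8: | IN={e, f} | OUT={b, f}
  B9: | IN={b, f} | OUT={}

Merge at B5: OUT[B5] = IN[B6] = {a, c, e, f}
Applying B5's transfer function to that OUT value gives IN[B5] (row B5 above).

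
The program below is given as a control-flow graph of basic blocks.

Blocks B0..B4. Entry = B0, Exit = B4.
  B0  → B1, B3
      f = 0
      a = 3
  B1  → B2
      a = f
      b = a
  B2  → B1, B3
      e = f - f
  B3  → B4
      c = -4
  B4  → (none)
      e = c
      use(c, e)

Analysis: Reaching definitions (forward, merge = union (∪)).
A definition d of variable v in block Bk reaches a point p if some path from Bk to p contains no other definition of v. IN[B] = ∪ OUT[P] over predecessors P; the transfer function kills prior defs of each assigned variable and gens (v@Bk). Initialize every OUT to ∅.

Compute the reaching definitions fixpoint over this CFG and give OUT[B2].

Answer: {a@B1, b@B1, e@B2, f@B0}

Trace:
Fixpoint table:
  B0:  IN={}  OUT={a@B0, f@B0}
  B1:  IN={a@B0, a@B1, b@B1, e@B2, f@B0}  OUT={a@B1, b@B1, e@B2, f@B0}
  B2:  IN={a@B1, b@B1, e@B2, f@B0}  OUT={a@B1, b@B1, e@B2, f@B0}
  B3:  IN={a@B0, a@B1, b@B1, e@B2, f@B0}  OUT={a@B0, a@B1, b@B1, c@B3, e@B2, f@B0}
  B4:  IN={a@B0, a@B1, b@B1, c@B3, e@B2, f@B0}  OUT={a@B0, a@B1, b@B1, c@B3, e@B4, f@B0}

Merge at B2: IN[B2] = OUT[B1] = {a@B1, b@B1, e@B2, f@B0}
Applying B2's transfer function to that IN value gives OUT[B2] (row B2 above).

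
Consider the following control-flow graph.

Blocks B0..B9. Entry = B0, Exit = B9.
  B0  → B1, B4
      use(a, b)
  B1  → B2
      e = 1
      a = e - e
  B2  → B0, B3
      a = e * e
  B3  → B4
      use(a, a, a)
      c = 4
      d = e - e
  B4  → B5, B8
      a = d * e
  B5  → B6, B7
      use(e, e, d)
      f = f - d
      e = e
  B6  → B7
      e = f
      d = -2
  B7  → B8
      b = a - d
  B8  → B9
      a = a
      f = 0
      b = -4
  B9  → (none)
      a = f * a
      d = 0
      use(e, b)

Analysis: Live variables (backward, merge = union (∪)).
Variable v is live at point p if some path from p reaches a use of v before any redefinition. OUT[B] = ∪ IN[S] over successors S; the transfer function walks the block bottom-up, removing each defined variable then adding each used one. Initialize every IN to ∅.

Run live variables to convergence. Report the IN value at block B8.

Answer: {a, e}

Derivation:
Fixpoint table:
  B0:   IN={a, b, d, e, f}   OUT={b, d, e, f}
  B1:   IN={b, d, f}   OUT={b, d, e, f}
  B2:   IN={b, d, e, f}   OUT={a, b, d, e, f}
  B3:   IN={a, e, f}   OUT={d, e, f}
  B4:   IN={d, e, f}   OUT={a, d, e, f}
  B5:   IN={a, d, e, f}   OUT={a, d, e, f}
  B6:   IN={a, f}   OUT={a, d, e}
  B7:   IN={a, d, e}   OUT={a, e}
  B8:   IN={a, e}   OUT={a, b, e, f}
  B9:   IN={a, b, e, f}   OUT={}

Merge at B8: OUT[B8] = IN[B9] = {a, b, e, f}
Applying B8's transfer function to that OUT value gives IN[B8] (row B8 above).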